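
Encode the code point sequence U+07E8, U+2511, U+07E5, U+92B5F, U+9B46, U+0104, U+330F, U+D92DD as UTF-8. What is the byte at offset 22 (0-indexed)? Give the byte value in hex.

0x9D

U+07E8 → 2-byte form DF A8 at offsets 0–1.
U+2511 → 3-byte form E2 94 91 at offsets 2–4.
U+07E5 → 2-byte form DF A5 at offsets 5–6.
U+92B5F → 4-byte form F2 92 AD 9F at offsets 7–10.
U+9B46 → 3-byte form E9 AD 86 at offsets 11–13.
U+0104 → 2-byte form C4 84 at offsets 14–15.
U+330F → 3-byte form E3 8C 8F at offsets 16–18.
U+D92DD → 4-byte form F3 99 8B 9D at offsets 19–22.
Offset 22 falls in char 8's range; it's byte 4 of F3 99 8B 9D = 0x9D.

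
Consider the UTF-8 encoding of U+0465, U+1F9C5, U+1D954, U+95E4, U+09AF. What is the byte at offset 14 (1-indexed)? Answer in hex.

0xE0

1-indexed offset 14 is 0-indexed offset 13.
U+0465 → 2-byte form D1 A5 at offsets 0–1.
U+1F9C5 → 4-byte form F0 9F A7 85 at offsets 2–5.
U+1D954 → 4-byte form F0 9D A5 94 at offsets 6–9.
U+95E4 → 3-byte form E9 97 A4 at offsets 10–12.
U+09AF → 3-byte form E0 A6 AF at offsets 13–15.
Offset 13 falls in char 5's range; it's byte 1 of E0 A6 AF = 0xE0.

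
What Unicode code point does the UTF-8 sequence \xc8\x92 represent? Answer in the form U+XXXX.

U+0212

Leading byte 0xC8 = 11001000 matches 110xxxxx → 2-byte sequence.
Byte 1: 0xC8 = 11001000, payload 01000 (5 bits).
Byte 2: 0x92 = 10010010 (10xxxxxx ✓), payload 010010.
Concatenate: 01000010010 = 0x212 (11 bits → U+0212).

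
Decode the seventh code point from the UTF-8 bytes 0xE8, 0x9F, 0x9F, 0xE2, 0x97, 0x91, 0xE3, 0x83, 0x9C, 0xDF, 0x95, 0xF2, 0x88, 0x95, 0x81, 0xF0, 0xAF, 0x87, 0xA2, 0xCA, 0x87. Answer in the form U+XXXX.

Offset 0: leading byte 0xE8 = 11101000 → 3-byte char #1 = E8 9F 9F.
Offset 3: leading byte 0xE2 = 11100010 → 3-byte char #2 = E2 97 91.
Offset 6: leading byte 0xE3 = 11100011 → 3-byte char #3 = E3 83 9C.
Offset 9: leading byte 0xDF = 11011111 → 2-byte char #4 = DF 95.
Offset 11: leading byte 0xF2 = 11110010 → 4-byte char #5 = F2 88 95 81.
Offset 15: leading byte 0xF0 = 11110000 → 4-byte char #6 = F0 AF 87 A2.
Offset 19: leading byte 0xCA = 11001010 → 2-byte char #7 = CA 87.
Leading byte 0xCA = 11001010 matches 110xxxxx → 2-byte sequence.
Byte 1: 0xCA = 11001010, payload 01010 (5 bits).
Byte 2: 0x87 = 10000111 (10xxxxxx ✓), payload 000111.
Concatenate: 01010000111 = 0x287 (11 bits → U+0287).

U+0287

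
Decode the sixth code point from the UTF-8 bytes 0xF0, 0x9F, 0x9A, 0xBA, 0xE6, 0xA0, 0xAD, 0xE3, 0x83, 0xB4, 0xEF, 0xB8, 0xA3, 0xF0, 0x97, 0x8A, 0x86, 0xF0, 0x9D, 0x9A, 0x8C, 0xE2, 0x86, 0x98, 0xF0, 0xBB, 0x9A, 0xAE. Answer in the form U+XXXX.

U+1D68C

Offset 0: leading byte 0xF0 = 11110000 → 4-byte char #1 = F0 9F 9A BA.
Offset 4: leading byte 0xE6 = 11100110 → 3-byte char #2 = E6 A0 AD.
Offset 7: leading byte 0xE3 = 11100011 → 3-byte char #3 = E3 83 B4.
Offset 10: leading byte 0xEF = 11101111 → 3-byte char #4 = EF B8 A3.
Offset 13: leading byte 0xF0 = 11110000 → 4-byte char #5 = F0 97 8A 86.
Offset 17: leading byte 0xF0 = 11110000 → 4-byte char #6 = F0 9D 9A 8C.
Leading byte 0xF0 = 11110000 matches 11110xxx → 4-byte sequence.
Byte 1: 0xF0 = 11110000, payload 000 (3 bits).
Byte 2: 0x9D = 10011101 (10xxxxxx ✓), payload 011101.
Byte 3: 0x9A = 10011010 (10xxxxxx ✓), payload 011010.
Byte 4: 0x8C = 10001100 (10xxxxxx ✓), payload 001100.
Concatenate: 000011101011010001100 = 0x1D68C (21 bits → U+1D68C).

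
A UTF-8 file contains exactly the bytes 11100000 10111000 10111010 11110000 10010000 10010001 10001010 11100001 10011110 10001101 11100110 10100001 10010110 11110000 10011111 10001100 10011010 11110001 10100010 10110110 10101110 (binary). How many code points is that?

Byte at offset 0: 0xE0 = 11100000 → 3-byte char (#1). Advance 3.
Byte at offset 3: 0xF0 = 11110000 → 4-byte char (#2). Advance 4.
Byte at offset 7: 0xE1 = 11100001 → 3-byte char (#3). Advance 3.
Byte at offset 10: 0xE6 = 11100110 → 3-byte char (#4). Advance 3.
Byte at offset 13: 0xF0 = 11110000 → 4-byte char (#5). Advance 4.
Byte at offset 17: 0xF1 = 11110001 → 4-byte char (#6). Advance 4.
Reached end at offset 21 after 6 code points.

6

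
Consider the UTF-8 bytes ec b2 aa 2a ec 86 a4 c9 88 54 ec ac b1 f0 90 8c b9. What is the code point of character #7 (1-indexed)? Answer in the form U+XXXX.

Offset 0: leading byte 0xEC = 11101100 → 3-byte char #1 = EC B2 AA.
Offset 3: leading byte 0x2A = 00101010 → 1-byte char #2 = 2A.
Offset 4: leading byte 0xEC = 11101100 → 3-byte char #3 = EC 86 A4.
Offset 7: leading byte 0xC9 = 11001001 → 2-byte char #4 = C9 88.
Offset 9: leading byte 0x54 = 01010100 → 1-byte char #5 = 54.
Offset 10: leading byte 0xEC = 11101100 → 3-byte char #6 = EC AC B1.
Offset 13: leading byte 0xF0 = 11110000 → 4-byte char #7 = F0 90 8C B9.
Leading byte 0xF0 = 11110000 matches 11110xxx → 4-byte sequence.
Byte 1: 0xF0 = 11110000, payload 000 (3 bits).
Byte 2: 0x90 = 10010000 (10xxxxxx ✓), payload 010000.
Byte 3: 0x8C = 10001100 (10xxxxxx ✓), payload 001100.
Byte 4: 0xB9 = 10111001 (10xxxxxx ✓), payload 111001.
Concatenate: 000010000001100111001 = 0x10339 (21 bits → U+10339).

U+10339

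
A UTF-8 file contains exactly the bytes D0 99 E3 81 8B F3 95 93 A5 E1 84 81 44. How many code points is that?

5

Byte at offset 0: 0xD0 = 11010000 → 2-byte char (#1). Advance 2.
Byte at offset 2: 0xE3 = 11100011 → 3-byte char (#2). Advance 3.
Byte at offset 5: 0xF3 = 11110011 → 4-byte char (#3). Advance 4.
Byte at offset 9: 0xE1 = 11100001 → 3-byte char (#4). Advance 3.
Byte at offset 12: 0x44 = 01000100 → 1-byte char (#5). Advance 1.
Reached end at offset 13 after 5 code points.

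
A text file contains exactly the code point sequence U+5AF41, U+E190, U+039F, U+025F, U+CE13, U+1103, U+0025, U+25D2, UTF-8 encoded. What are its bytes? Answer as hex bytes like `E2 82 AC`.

U+5AF41: 4-byte form → F1 9A BD 81.
U+E190: 3-byte form → EE 86 90.
U+039F: 2-byte form → CE 9F.
U+025F: 2-byte form → C9 9F.
U+CE13: 3-byte form → EC B8 93.
U+1103: 3-byte form → E1 84 83.
U+0025: 1-byte form → 25.
U+25D2: 3-byte form → E2 97 92.
Concatenated (21 bytes): F1 9A BD 81 EE 86 90 CE 9F C9 9F EC B8 93 E1 84 83 25 E2 97 92.

F1 9A BD 81 EE 86 90 CE 9F C9 9F EC B8 93 E1 84 83 25 E2 97 92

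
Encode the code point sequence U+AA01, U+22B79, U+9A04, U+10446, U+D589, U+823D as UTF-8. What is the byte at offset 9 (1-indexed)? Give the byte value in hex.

0xA8

1-indexed offset 9 is 0-indexed offset 8.
U+AA01 → 3-byte form EA A8 81 at offsets 0–2.
U+22B79 → 4-byte form F0 A2 AD B9 at offsets 3–6.
U+9A04 → 3-byte form E9 A8 84 at offsets 7–9.
Offset 8 falls in char 3's range; it's byte 2 of E9 A8 84 = 0xA8.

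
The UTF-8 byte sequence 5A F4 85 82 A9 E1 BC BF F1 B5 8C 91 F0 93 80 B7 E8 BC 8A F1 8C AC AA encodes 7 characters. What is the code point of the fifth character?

Offset 0: leading byte 0x5A = 01011010 → 1-byte char #1 = 5A.
Offset 1: leading byte 0xF4 = 11110100 → 4-byte char #2 = F4 85 82 A9.
Offset 5: leading byte 0xE1 = 11100001 → 3-byte char #3 = E1 BC BF.
Offset 8: leading byte 0xF1 = 11110001 → 4-byte char #4 = F1 B5 8C 91.
Offset 12: leading byte 0xF0 = 11110000 → 4-byte char #5 = F0 93 80 B7.
Leading byte 0xF0 = 11110000 matches 11110xxx → 4-byte sequence.
Byte 1: 0xF0 = 11110000, payload 000 (3 bits).
Byte 2: 0x93 = 10010011 (10xxxxxx ✓), payload 010011.
Byte 3: 0x80 = 10000000 (10xxxxxx ✓), payload 000000.
Byte 4: 0xB7 = 10110111 (10xxxxxx ✓), payload 110111.
Concatenate: 000010011000000110111 = 0x13037 (21 bits → U+13037).

U+13037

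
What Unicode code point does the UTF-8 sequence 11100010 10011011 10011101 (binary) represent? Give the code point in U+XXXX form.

Leading byte 0xE2 = 11100010 matches 1110xxxx → 3-byte sequence.
Byte 1: 0xE2 = 11100010, payload 0010 (4 bits).
Byte 2: 0x9B = 10011011 (10xxxxxx ✓), payload 011011.
Byte 3: 0x9D = 10011101 (10xxxxxx ✓), payload 011101.
Concatenate: 0010011011011101 = 0x26DD (16 bits → U+26DD).

U+26DD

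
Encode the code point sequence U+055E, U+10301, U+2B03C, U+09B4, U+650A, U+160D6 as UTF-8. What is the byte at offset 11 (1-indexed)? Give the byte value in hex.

0xE0

1-indexed offset 11 is 0-indexed offset 10.
U+055E → 2-byte form D5 9E at offsets 0–1.
U+10301 → 4-byte form F0 90 8C 81 at offsets 2–5.
U+2B03C → 4-byte form F0 AB 80 BC at offsets 6–9.
U+09B4 → 3-byte form E0 A6 B4 at offsets 10–12.
Offset 10 falls in char 4's range; it's byte 1 of E0 A6 B4 = 0xE0.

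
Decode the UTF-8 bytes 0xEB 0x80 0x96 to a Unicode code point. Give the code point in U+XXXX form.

U+B016

Leading byte 0xEB = 11101011 matches 1110xxxx → 3-byte sequence.
Byte 1: 0xEB = 11101011, payload 1011 (4 bits).
Byte 2: 0x80 = 10000000 (10xxxxxx ✓), payload 000000.
Byte 3: 0x96 = 10010110 (10xxxxxx ✓), payload 010110.
Concatenate: 1011000000010110 = 0xB016 (16 bits → U+B016).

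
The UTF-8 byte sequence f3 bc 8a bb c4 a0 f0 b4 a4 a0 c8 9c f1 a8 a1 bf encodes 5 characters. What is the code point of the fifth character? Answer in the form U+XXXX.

Offset 0: leading byte 0xF3 = 11110011 → 4-byte char #1 = F3 BC 8A BB.
Offset 4: leading byte 0xC4 = 11000100 → 2-byte char #2 = C4 A0.
Offset 6: leading byte 0xF0 = 11110000 → 4-byte char #3 = F0 B4 A4 A0.
Offset 10: leading byte 0xC8 = 11001000 → 2-byte char #4 = C8 9C.
Offset 12: leading byte 0xF1 = 11110001 → 4-byte char #5 = F1 A8 A1 BF.
Leading byte 0xF1 = 11110001 matches 11110xxx → 4-byte sequence.
Byte 1: 0xF1 = 11110001, payload 001 (3 bits).
Byte 2: 0xA8 = 10101000 (10xxxxxx ✓), payload 101000.
Byte 3: 0xA1 = 10100001 (10xxxxxx ✓), payload 100001.
Byte 4: 0xBF = 10111111 (10xxxxxx ✓), payload 111111.
Concatenate: 001101000100001111111 = 0x6887F (21 bits → U+6887F).

U+6887F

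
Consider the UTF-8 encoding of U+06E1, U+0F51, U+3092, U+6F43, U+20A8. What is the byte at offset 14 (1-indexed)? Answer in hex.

0xA8

1-indexed offset 14 is 0-indexed offset 13.
U+06E1 → 2-byte form DB A1 at offsets 0–1.
U+0F51 → 3-byte form E0 BD 91 at offsets 2–4.
U+3092 → 3-byte form E3 82 92 at offsets 5–7.
U+6F43 → 3-byte form E6 BD 83 at offsets 8–10.
U+20A8 → 3-byte form E2 82 A8 at offsets 11–13.
Offset 13 falls in char 5's range; it's byte 3 of E2 82 A8 = 0xA8.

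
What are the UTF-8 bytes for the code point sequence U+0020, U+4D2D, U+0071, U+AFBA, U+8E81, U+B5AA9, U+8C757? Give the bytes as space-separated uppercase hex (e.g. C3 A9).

U+0020: 1-byte form → 20.
U+4D2D: 3-byte form → E4 B4 AD.
U+0071: 1-byte form → 71.
U+AFBA: 3-byte form → EA BE BA.
U+8E81: 3-byte form → E8 BA 81.
U+B5AA9: 4-byte form → F2 B5 AA A9.
U+8C757: 4-byte form → F2 8C 9D 97.
Concatenated (19 bytes): 20 E4 B4 AD 71 EA BE BA E8 BA 81 F2 B5 AA A9 F2 8C 9D 97.

20 E4 B4 AD 71 EA BE BA E8 BA 81 F2 B5 AA A9 F2 8C 9D 97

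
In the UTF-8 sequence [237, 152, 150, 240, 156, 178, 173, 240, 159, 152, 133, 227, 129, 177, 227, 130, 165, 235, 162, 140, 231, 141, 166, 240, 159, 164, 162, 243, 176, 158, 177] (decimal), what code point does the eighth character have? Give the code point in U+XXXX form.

Offset 0: leading byte 0xED = 11101101 → 3-byte char #1 = ED 98 96.
Offset 3: leading byte 0xF0 = 11110000 → 4-byte char #2 = F0 9C B2 AD.
Offset 7: leading byte 0xF0 = 11110000 → 4-byte char #3 = F0 9F 98 85.
Offset 11: leading byte 0xE3 = 11100011 → 3-byte char #4 = E3 81 B1.
Offset 14: leading byte 0xE3 = 11100011 → 3-byte char #5 = E3 82 A5.
Offset 17: leading byte 0xEB = 11101011 → 3-byte char #6 = EB A2 8C.
Offset 20: leading byte 0xE7 = 11100111 → 3-byte char #7 = E7 8D A6.
Offset 23: leading byte 0xF0 = 11110000 → 4-byte char #8 = F0 9F A4 A2.
Leading byte 0xF0 = 11110000 matches 11110xxx → 4-byte sequence.
Byte 1: 0xF0 = 11110000, payload 000 (3 bits).
Byte 2: 0x9F = 10011111 (10xxxxxx ✓), payload 011111.
Byte 3: 0xA4 = 10100100 (10xxxxxx ✓), payload 100100.
Byte 4: 0xA2 = 10100010 (10xxxxxx ✓), payload 100010.
Concatenate: 000011111100100100010 = 0x1F922 (21 bits → U+1F922).

U+1F922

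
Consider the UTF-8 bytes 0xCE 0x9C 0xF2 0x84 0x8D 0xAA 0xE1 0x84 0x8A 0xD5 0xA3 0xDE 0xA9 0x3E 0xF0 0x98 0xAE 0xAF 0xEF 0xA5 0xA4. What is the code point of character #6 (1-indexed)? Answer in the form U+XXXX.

Offset 0: leading byte 0xCE = 11001110 → 2-byte char #1 = CE 9C.
Offset 2: leading byte 0xF2 = 11110010 → 4-byte char #2 = F2 84 8D AA.
Offset 6: leading byte 0xE1 = 11100001 → 3-byte char #3 = E1 84 8A.
Offset 9: leading byte 0xD5 = 11010101 → 2-byte char #4 = D5 A3.
Offset 11: leading byte 0xDE = 11011110 → 2-byte char #5 = DE A9.
Offset 13: leading byte 0x3E = 00111110 → 1-byte char #6 = 3E.
Leading byte 0x3E = 00111110 matches 0xxxxxxx → 1-byte sequence.
Byte 1: 0x3E = 00111110, payload 0111110 (7 bits).
Concatenate: 0111110 = 0x3E (7 bits → U+003E).

U+003E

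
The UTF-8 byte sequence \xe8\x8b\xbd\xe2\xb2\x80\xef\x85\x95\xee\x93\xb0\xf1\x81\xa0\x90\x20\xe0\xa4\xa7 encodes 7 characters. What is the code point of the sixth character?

Offset 0: leading byte 0xE8 = 11101000 → 3-byte char #1 = E8 8B BD.
Offset 3: leading byte 0xE2 = 11100010 → 3-byte char #2 = E2 B2 80.
Offset 6: leading byte 0xEF = 11101111 → 3-byte char #3 = EF 85 95.
Offset 9: leading byte 0xEE = 11101110 → 3-byte char #4 = EE 93 B0.
Offset 12: leading byte 0xF1 = 11110001 → 4-byte char #5 = F1 81 A0 90.
Offset 16: leading byte 0x20 = 00100000 → 1-byte char #6 = 20.
Leading byte 0x20 = 00100000 matches 0xxxxxxx → 1-byte sequence.
Byte 1: 0x20 = 00100000, payload 0100000 (7 bits).
Concatenate: 0100000 = 0x20 (7 bits → U+0020).

U+0020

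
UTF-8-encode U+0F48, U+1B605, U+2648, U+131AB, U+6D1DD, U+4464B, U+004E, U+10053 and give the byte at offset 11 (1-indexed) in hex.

0xF0

1-indexed offset 11 is 0-indexed offset 10.
U+0F48 → 3-byte form E0 BD 88 at offsets 0–2.
U+1B605 → 4-byte form F0 9B 98 85 at offsets 3–6.
U+2648 → 3-byte form E2 99 88 at offsets 7–9.
U+131AB → 4-byte form F0 93 86 AB at offsets 10–13.
Offset 10 falls in char 4's range; it's byte 1 of F0 93 86 AB = 0xF0.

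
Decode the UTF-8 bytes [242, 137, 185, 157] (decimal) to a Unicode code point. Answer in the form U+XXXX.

Leading byte 0xF2 = 11110010 matches 11110xxx → 4-byte sequence.
Byte 1: 0xF2 = 11110010, payload 010 (3 bits).
Byte 2: 0x89 = 10001001 (10xxxxxx ✓), payload 001001.
Byte 3: 0xB9 = 10111001 (10xxxxxx ✓), payload 111001.
Byte 4: 0x9D = 10011101 (10xxxxxx ✓), payload 011101.
Concatenate: 010001001111001011101 = 0x89E5D (21 bits → U+89E5D).

U+89E5D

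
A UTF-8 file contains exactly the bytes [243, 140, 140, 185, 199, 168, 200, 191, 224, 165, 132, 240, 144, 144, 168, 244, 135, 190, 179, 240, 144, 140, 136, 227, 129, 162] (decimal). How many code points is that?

Byte at offset 0: 0xF3 = 11110011 → 4-byte char (#1). Advance 4.
Byte at offset 4: 0xC7 = 11000111 → 2-byte char (#2). Advance 2.
Byte at offset 6: 0xC8 = 11001000 → 2-byte char (#3). Advance 2.
Byte at offset 8: 0xE0 = 11100000 → 3-byte char (#4). Advance 3.
Byte at offset 11: 0xF0 = 11110000 → 4-byte char (#5). Advance 4.
Byte at offset 15: 0xF4 = 11110100 → 4-byte char (#6). Advance 4.
Byte at offset 19: 0xF0 = 11110000 → 4-byte char (#7). Advance 4.
Byte at offset 23: 0xE3 = 11100011 → 3-byte char (#8). Advance 3.
Reached end at offset 26 after 8 code points.

8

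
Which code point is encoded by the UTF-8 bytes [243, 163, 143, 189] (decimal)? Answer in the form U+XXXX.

Leading byte 0xF3 = 11110011 matches 11110xxx → 4-byte sequence.
Byte 1: 0xF3 = 11110011, payload 011 (3 bits).
Byte 2: 0xA3 = 10100011 (10xxxxxx ✓), payload 100011.
Byte 3: 0x8F = 10001111 (10xxxxxx ✓), payload 001111.
Byte 4: 0xBD = 10111101 (10xxxxxx ✓), payload 111101.
Concatenate: 011100011001111111101 = 0xE33FD (21 bits → U+E33FD).

U+E33FD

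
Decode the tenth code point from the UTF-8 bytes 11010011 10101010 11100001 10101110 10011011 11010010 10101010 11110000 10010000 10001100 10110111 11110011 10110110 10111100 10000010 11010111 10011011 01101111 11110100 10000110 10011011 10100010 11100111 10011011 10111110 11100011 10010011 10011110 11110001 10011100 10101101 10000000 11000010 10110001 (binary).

U+34DE

Offset 0: leading byte 0xD3 = 11010011 → 2-byte char #1 = D3 AA.
Offset 2: leading byte 0xE1 = 11100001 → 3-byte char #2 = E1 AE 9B.
Offset 5: leading byte 0xD2 = 11010010 → 2-byte char #3 = D2 AA.
Offset 7: leading byte 0xF0 = 11110000 → 4-byte char #4 = F0 90 8C B7.
Offset 11: leading byte 0xF3 = 11110011 → 4-byte char #5 = F3 B6 BC 82.
Offset 15: leading byte 0xD7 = 11010111 → 2-byte char #6 = D7 9B.
Offset 17: leading byte 0x6F = 01101111 → 1-byte char #7 = 6F.
Offset 18: leading byte 0xF4 = 11110100 → 4-byte char #8 = F4 86 9B A2.
Offset 22: leading byte 0xE7 = 11100111 → 3-byte char #9 = E7 9B BE.
Offset 25: leading byte 0xE3 = 11100011 → 3-byte char #10 = E3 93 9E.
Leading byte 0xE3 = 11100011 matches 1110xxxx → 3-byte sequence.
Byte 1: 0xE3 = 11100011, payload 0011 (4 bits).
Byte 2: 0x93 = 10010011 (10xxxxxx ✓), payload 010011.
Byte 3: 0x9E = 10011110 (10xxxxxx ✓), payload 011110.
Concatenate: 0011010011011110 = 0x34DE (16 bits → U+34DE).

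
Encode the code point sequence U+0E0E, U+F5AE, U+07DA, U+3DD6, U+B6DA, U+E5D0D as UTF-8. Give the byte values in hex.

U+0E0E: 3-byte form → E0 B8 8E.
U+F5AE: 3-byte form → EF 96 AE.
U+07DA: 2-byte form → DF 9A.
U+3DD6: 3-byte form → E3 B7 96.
U+B6DA: 3-byte form → EB 9B 9A.
U+E5D0D: 4-byte form → F3 A5 B4 8D.
Concatenated (18 bytes): E0 B8 8E EF 96 AE DF 9A E3 B7 96 EB 9B 9A F3 A5 B4 8D.

E0 B8 8E EF 96 AE DF 9A E3 B7 96 EB 9B 9A F3 A5 B4 8D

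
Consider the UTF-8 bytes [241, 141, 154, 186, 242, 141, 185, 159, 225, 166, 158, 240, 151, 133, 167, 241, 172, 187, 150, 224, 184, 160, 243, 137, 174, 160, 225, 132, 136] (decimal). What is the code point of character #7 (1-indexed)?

Offset 0: leading byte 0xF1 = 11110001 → 4-byte char #1 = F1 8D 9A BA.
Offset 4: leading byte 0xF2 = 11110010 → 4-byte char #2 = F2 8D B9 9F.
Offset 8: leading byte 0xE1 = 11100001 → 3-byte char #3 = E1 A6 9E.
Offset 11: leading byte 0xF0 = 11110000 → 4-byte char #4 = F0 97 85 A7.
Offset 15: leading byte 0xF1 = 11110001 → 4-byte char #5 = F1 AC BB 96.
Offset 19: leading byte 0xE0 = 11100000 → 3-byte char #6 = E0 B8 A0.
Offset 22: leading byte 0xF3 = 11110011 → 4-byte char #7 = F3 89 AE A0.
Leading byte 0xF3 = 11110011 matches 11110xxx → 4-byte sequence.
Byte 1: 0xF3 = 11110011, payload 011 (3 bits).
Byte 2: 0x89 = 10001001 (10xxxxxx ✓), payload 001001.
Byte 3: 0xAE = 10101110 (10xxxxxx ✓), payload 101110.
Byte 4: 0xA0 = 10100000 (10xxxxxx ✓), payload 100000.
Concatenate: 011001001101110100000 = 0xC9BA0 (21 bits → U+C9BA0).

U+C9BA0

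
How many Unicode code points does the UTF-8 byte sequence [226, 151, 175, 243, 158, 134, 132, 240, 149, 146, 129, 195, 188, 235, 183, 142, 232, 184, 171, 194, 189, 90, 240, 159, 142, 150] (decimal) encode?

Byte at offset 0: 0xE2 = 11100010 → 3-byte char (#1). Advance 3.
Byte at offset 3: 0xF3 = 11110011 → 4-byte char (#2). Advance 4.
Byte at offset 7: 0xF0 = 11110000 → 4-byte char (#3). Advance 4.
Byte at offset 11: 0xC3 = 11000011 → 2-byte char (#4). Advance 2.
Byte at offset 13: 0xEB = 11101011 → 3-byte char (#5). Advance 3.
Byte at offset 16: 0xE8 = 11101000 → 3-byte char (#6). Advance 3.
Byte at offset 19: 0xC2 = 11000010 → 2-byte char (#7). Advance 2.
Byte at offset 21: 0x5A = 01011010 → 1-byte char (#8). Advance 1.
Byte at offset 22: 0xF0 = 11110000 → 4-byte char (#9). Advance 4.
Reached end at offset 26 after 9 code points.

9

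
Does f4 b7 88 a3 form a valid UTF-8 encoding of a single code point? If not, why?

Leading byte 0xF4 = 11110100 → 4-byte form.
Payload = 0x137223, which exceeds U+10FFFF, the maximum Unicode code point. (Leading bytes F5–FF, or F4 followed by ≥ 0x90, are invalid.)

invalid (encodes a value above U+10FFFF)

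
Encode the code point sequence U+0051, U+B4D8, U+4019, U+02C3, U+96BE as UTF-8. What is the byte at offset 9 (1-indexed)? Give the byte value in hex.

0x83

1-indexed offset 9 is 0-indexed offset 8.
U+0051 → 1-byte form 51 at offsets 0–0.
U+B4D8 → 3-byte form EB 93 98 at offsets 1–3.
U+4019 → 3-byte form E4 80 99 at offsets 4–6.
U+02C3 → 2-byte form CB 83 at offsets 7–8.
Offset 8 falls in char 4's range; it's byte 2 of CB 83 = 0x83.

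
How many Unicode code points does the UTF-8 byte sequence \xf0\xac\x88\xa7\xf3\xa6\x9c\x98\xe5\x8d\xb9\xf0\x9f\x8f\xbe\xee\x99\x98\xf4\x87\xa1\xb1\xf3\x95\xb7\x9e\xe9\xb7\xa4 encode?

Byte at offset 0: 0xF0 = 11110000 → 4-byte char (#1). Advance 4.
Byte at offset 4: 0xF3 = 11110011 → 4-byte char (#2). Advance 4.
Byte at offset 8: 0xE5 = 11100101 → 3-byte char (#3). Advance 3.
Byte at offset 11: 0xF0 = 11110000 → 4-byte char (#4). Advance 4.
Byte at offset 15: 0xEE = 11101110 → 3-byte char (#5). Advance 3.
Byte at offset 18: 0xF4 = 11110100 → 4-byte char (#6). Advance 4.
Byte at offset 22: 0xF3 = 11110011 → 4-byte char (#7). Advance 4.
Byte at offset 26: 0xE9 = 11101001 → 3-byte char (#8). Advance 3.
Reached end at offset 29 after 8 code points.

8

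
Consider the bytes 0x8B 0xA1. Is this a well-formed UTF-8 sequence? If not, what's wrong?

invalid (continuation byte with no leading byte)

Byte 0x8B = 10001011 has the form 10xxxxxx — a continuation byte — but there is no preceding leading byte.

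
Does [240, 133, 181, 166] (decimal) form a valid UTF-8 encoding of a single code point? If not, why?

invalid (overlong encoding)

Leading byte 0xF0 = 11110000 → 4-byte form.
Continuation bytes all match 10xxxxxx. Payload decodes to 0x5D66.
But 0x5D66 < 0x10000, the minimum for a 4-byte sequence — this is an overlong encoding.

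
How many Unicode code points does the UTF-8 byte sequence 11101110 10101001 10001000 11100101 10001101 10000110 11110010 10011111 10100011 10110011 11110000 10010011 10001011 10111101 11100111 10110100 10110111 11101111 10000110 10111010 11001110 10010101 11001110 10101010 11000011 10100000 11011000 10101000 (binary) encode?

Byte at offset 0: 0xEE = 11101110 → 3-byte char (#1). Advance 3.
Byte at offset 3: 0xE5 = 11100101 → 3-byte char (#2). Advance 3.
Byte at offset 6: 0xF2 = 11110010 → 4-byte char (#3). Advance 4.
Byte at offset 10: 0xF0 = 11110000 → 4-byte char (#4). Advance 4.
Byte at offset 14: 0xE7 = 11100111 → 3-byte char (#5). Advance 3.
Byte at offset 17: 0xEF = 11101111 → 3-byte char (#6). Advance 3.
Byte at offset 20: 0xCE = 11001110 → 2-byte char (#7). Advance 2.
Byte at offset 22: 0xCE = 11001110 → 2-byte char (#8). Advance 2.
Byte at offset 24: 0xC3 = 11000011 → 2-byte char (#9). Advance 2.
Byte at offset 26: 0xD8 = 11011000 → 2-byte char (#10). Advance 2.
Reached end at offset 28 after 10 code points.

10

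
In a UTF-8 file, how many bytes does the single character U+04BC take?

2

U+04BC = 0x4BC. UTF-8 uses 1 byte below 0x80, 2 below 0x800, 3 below 0x10000, 4 up to 0x10FFFF. 0x4BC is in U+0080–U+07FF → 2 bytes.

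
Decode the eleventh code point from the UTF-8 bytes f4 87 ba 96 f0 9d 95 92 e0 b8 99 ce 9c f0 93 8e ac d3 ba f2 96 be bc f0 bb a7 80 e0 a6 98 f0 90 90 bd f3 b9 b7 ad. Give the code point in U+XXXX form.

Offset 0: leading byte 0xF4 = 11110100 → 4-byte char #1 = F4 87 BA 96.
Offset 4: leading byte 0xF0 = 11110000 → 4-byte char #2 = F0 9D 95 92.
Offset 8: leading byte 0xE0 = 11100000 → 3-byte char #3 = E0 B8 99.
Offset 11: leading byte 0xCE = 11001110 → 2-byte char #4 = CE 9C.
Offset 13: leading byte 0xF0 = 11110000 → 4-byte char #5 = F0 93 8E AC.
Offset 17: leading byte 0xD3 = 11010011 → 2-byte char #6 = D3 BA.
Offset 19: leading byte 0xF2 = 11110010 → 4-byte char #7 = F2 96 BE BC.
Offset 23: leading byte 0xF0 = 11110000 → 4-byte char #8 = F0 BB A7 80.
Offset 27: leading byte 0xE0 = 11100000 → 3-byte char #9 = E0 A6 98.
Offset 30: leading byte 0xF0 = 11110000 → 4-byte char #10 = F0 90 90 BD.
Offset 34: leading byte 0xF3 = 11110011 → 4-byte char #11 = F3 B9 B7 AD.
Leading byte 0xF3 = 11110011 matches 11110xxx → 4-byte sequence.
Byte 1: 0xF3 = 11110011, payload 011 (3 bits).
Byte 2: 0xB9 = 10111001 (10xxxxxx ✓), payload 111001.
Byte 3: 0xB7 = 10110111 (10xxxxxx ✓), payload 110111.
Byte 4: 0xAD = 10101101 (10xxxxxx ✓), payload 101101.
Concatenate: 011111001110111101101 = 0xF9DED (21 bits → U+F9DED).

U+F9DED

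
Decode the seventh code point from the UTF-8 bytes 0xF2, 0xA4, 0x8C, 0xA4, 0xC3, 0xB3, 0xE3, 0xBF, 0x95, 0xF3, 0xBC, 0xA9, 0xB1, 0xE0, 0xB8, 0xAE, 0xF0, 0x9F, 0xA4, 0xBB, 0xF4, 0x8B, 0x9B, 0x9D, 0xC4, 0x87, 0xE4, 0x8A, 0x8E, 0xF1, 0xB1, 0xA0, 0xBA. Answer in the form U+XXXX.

Offset 0: leading byte 0xF2 = 11110010 → 4-byte char #1 = F2 A4 8C A4.
Offset 4: leading byte 0xC3 = 11000011 → 2-byte char #2 = C3 B3.
Offset 6: leading byte 0xE3 = 11100011 → 3-byte char #3 = E3 BF 95.
Offset 9: leading byte 0xF3 = 11110011 → 4-byte char #4 = F3 BC A9 B1.
Offset 13: leading byte 0xE0 = 11100000 → 3-byte char #5 = E0 B8 AE.
Offset 16: leading byte 0xF0 = 11110000 → 4-byte char #6 = F0 9F A4 BB.
Offset 20: leading byte 0xF4 = 11110100 → 4-byte char #7 = F4 8B 9B 9D.
Leading byte 0xF4 = 11110100 matches 11110xxx → 4-byte sequence.
Byte 1: 0xF4 = 11110100, payload 100 (3 bits).
Byte 2: 0x8B = 10001011 (10xxxxxx ✓), payload 001011.
Byte 3: 0x9B = 10011011 (10xxxxxx ✓), payload 011011.
Byte 4: 0x9D = 10011101 (10xxxxxx ✓), payload 011101.
Concatenate: 100001011011011011101 = 0x10B6DD (21 bits → U+10B6DD).

U+10B6DD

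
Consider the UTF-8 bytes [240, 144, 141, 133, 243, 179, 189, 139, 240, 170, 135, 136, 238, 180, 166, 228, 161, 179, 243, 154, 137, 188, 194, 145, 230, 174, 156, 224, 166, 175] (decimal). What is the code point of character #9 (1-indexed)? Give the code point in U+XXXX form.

Offset 0: leading byte 0xF0 = 11110000 → 4-byte char #1 = F0 90 8D 85.
Offset 4: leading byte 0xF3 = 11110011 → 4-byte char #2 = F3 B3 BD 8B.
Offset 8: leading byte 0xF0 = 11110000 → 4-byte char #3 = F0 AA 87 88.
Offset 12: leading byte 0xEE = 11101110 → 3-byte char #4 = EE B4 A6.
Offset 15: leading byte 0xE4 = 11100100 → 3-byte char #5 = E4 A1 B3.
Offset 18: leading byte 0xF3 = 11110011 → 4-byte char #6 = F3 9A 89 BC.
Offset 22: leading byte 0xC2 = 11000010 → 2-byte char #7 = C2 91.
Offset 24: leading byte 0xE6 = 11100110 → 3-byte char #8 = E6 AE 9C.
Offset 27: leading byte 0xE0 = 11100000 → 3-byte char #9 = E0 A6 AF.
Leading byte 0xE0 = 11100000 matches 1110xxxx → 3-byte sequence.
Byte 1: 0xE0 = 11100000, payload 0000 (4 bits).
Byte 2: 0xA6 = 10100110 (10xxxxxx ✓), payload 100110.
Byte 3: 0xAF = 10101111 (10xxxxxx ✓), payload 101111.
Concatenate: 0000100110101111 = 0x9AF (16 bits → U+09AF).

U+09AF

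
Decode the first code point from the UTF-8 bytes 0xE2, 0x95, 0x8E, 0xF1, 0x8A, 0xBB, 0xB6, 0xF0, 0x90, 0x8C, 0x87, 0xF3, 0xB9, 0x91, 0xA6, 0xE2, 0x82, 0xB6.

Offset 0: leading byte 0xE2 = 11100010 → 3-byte char #1 = E2 95 8E.
Leading byte 0xE2 = 11100010 matches 1110xxxx → 3-byte sequence.
Byte 1: 0xE2 = 11100010, payload 0010 (4 bits).
Byte 2: 0x95 = 10010101 (10xxxxxx ✓), payload 010101.
Byte 3: 0x8E = 10001110 (10xxxxxx ✓), payload 001110.
Concatenate: 0010010101001110 = 0x254E (16 bits → U+254E).

U+254E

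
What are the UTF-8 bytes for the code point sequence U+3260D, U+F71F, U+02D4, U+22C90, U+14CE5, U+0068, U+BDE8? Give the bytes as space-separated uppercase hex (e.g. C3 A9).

F0 B2 98 8D EF 9C 9F CB 94 F0 A2 B2 90 F0 94 B3 A5 68 EB B7 A8

U+3260D: 4-byte form → F0 B2 98 8D.
U+F71F: 3-byte form → EF 9C 9F.
U+02D4: 2-byte form → CB 94.
U+22C90: 4-byte form → F0 A2 B2 90.
U+14CE5: 4-byte form → F0 94 B3 A5.
U+0068: 1-byte form → 68.
U+BDE8: 3-byte form → EB B7 A8.
Concatenated (21 bytes): F0 B2 98 8D EF 9C 9F CB 94 F0 A2 B2 90 F0 94 B3 A5 68 EB B7 A8.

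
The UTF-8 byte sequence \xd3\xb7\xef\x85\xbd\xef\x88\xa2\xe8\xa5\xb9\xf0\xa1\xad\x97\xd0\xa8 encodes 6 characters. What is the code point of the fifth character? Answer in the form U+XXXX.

U+21B57

Offset 0: leading byte 0xD3 = 11010011 → 2-byte char #1 = D3 B7.
Offset 2: leading byte 0xEF = 11101111 → 3-byte char #2 = EF 85 BD.
Offset 5: leading byte 0xEF = 11101111 → 3-byte char #3 = EF 88 A2.
Offset 8: leading byte 0xE8 = 11101000 → 3-byte char #4 = E8 A5 B9.
Offset 11: leading byte 0xF0 = 11110000 → 4-byte char #5 = F0 A1 AD 97.
Leading byte 0xF0 = 11110000 matches 11110xxx → 4-byte sequence.
Byte 1: 0xF0 = 11110000, payload 000 (3 bits).
Byte 2: 0xA1 = 10100001 (10xxxxxx ✓), payload 100001.
Byte 3: 0xAD = 10101101 (10xxxxxx ✓), payload 101101.
Byte 4: 0x97 = 10010111 (10xxxxxx ✓), payload 010111.
Concatenate: 000100001101101010111 = 0x21B57 (21 bits → U+21B57).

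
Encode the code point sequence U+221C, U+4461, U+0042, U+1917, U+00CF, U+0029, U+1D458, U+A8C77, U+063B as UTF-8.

E2 88 9C E4 91 A1 42 E1 A4 97 C3 8F 29 F0 9D 91 98 F2 A8 B1 B7 D8 BB

U+221C: 3-byte form → E2 88 9C.
U+4461: 3-byte form → E4 91 A1.
U+0042: 1-byte form → 42.
U+1917: 3-byte form → E1 A4 97.
U+00CF: 2-byte form → C3 8F.
U+0029: 1-byte form → 29.
U+1D458: 4-byte form → F0 9D 91 98.
U+A8C77: 4-byte form → F2 A8 B1 B7.
U+063B: 2-byte form → D8 BB.
Concatenated (23 bytes): E2 88 9C E4 91 A1 42 E1 A4 97 C3 8F 29 F0 9D 91 98 F2 A8 B1 B7 D8 BB.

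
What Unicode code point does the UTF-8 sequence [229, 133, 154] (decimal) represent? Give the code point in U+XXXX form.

Leading byte 0xE5 = 11100101 matches 1110xxxx → 3-byte sequence.
Byte 1: 0xE5 = 11100101, payload 0101 (4 bits).
Byte 2: 0x85 = 10000101 (10xxxxxx ✓), payload 000101.
Byte 3: 0x9A = 10011010 (10xxxxxx ✓), payload 011010.
Concatenate: 0101000101011010 = 0x515A (16 bits → U+515A).

U+515A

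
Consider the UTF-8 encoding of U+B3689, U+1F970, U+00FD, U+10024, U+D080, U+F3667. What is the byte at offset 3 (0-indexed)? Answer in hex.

U+B3689 → 4-byte form F2 B3 9A 89 at offsets 0–3.
Offset 3 falls in char 1's range; it's byte 4 of F2 B3 9A 89 = 0x89.

0x89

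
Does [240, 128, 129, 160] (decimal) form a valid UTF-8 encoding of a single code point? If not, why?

Leading byte 0xF0 = 11110000 → 4-byte form.
Continuation bytes all match 10xxxxxx. Payload decodes to 0x60.
But 0x60 < 0x10000, the minimum for a 4-byte sequence — this is an overlong encoding.

invalid (overlong encoding)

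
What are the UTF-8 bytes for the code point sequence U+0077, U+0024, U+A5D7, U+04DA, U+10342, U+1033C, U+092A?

77 24 EA 97 97 D3 9A F0 90 8D 82 F0 90 8C BC E0 A4 AA

U+0077: 1-byte form → 77.
U+0024: 1-byte form → 24.
U+A5D7: 3-byte form → EA 97 97.
U+04DA: 2-byte form → D3 9A.
U+10342: 4-byte form → F0 90 8D 82.
U+1033C: 4-byte form → F0 90 8C BC.
U+092A: 3-byte form → E0 A4 AA.
Concatenated (18 bytes): 77 24 EA 97 97 D3 9A F0 90 8D 82 F0 90 8C BC E0 A4 AA.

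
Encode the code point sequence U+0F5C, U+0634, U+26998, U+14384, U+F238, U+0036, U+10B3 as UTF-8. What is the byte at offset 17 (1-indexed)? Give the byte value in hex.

0x36

1-indexed offset 17 is 0-indexed offset 16.
U+0F5C → 3-byte form E0 BD 9C at offsets 0–2.
U+0634 → 2-byte form D8 B4 at offsets 3–4.
U+26998 → 4-byte form F0 A6 A6 98 at offsets 5–8.
U+14384 → 4-byte form F0 94 8E 84 at offsets 9–12.
U+F238 → 3-byte form EF 88 B8 at offsets 13–15.
U+0036 → 1-byte form 36 at offsets 16–16.
Offset 16 falls in char 6's range; it's byte 1 of 36 = 0x36.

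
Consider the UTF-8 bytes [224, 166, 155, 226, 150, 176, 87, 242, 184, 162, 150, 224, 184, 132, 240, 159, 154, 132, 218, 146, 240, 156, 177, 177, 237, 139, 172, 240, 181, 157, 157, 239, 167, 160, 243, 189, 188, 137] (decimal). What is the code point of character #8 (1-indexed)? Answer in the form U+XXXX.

U+1CC71

Offset 0: leading byte 0xE0 = 11100000 → 3-byte char #1 = E0 A6 9B.
Offset 3: leading byte 0xE2 = 11100010 → 3-byte char #2 = E2 96 B0.
Offset 6: leading byte 0x57 = 01010111 → 1-byte char #3 = 57.
Offset 7: leading byte 0xF2 = 11110010 → 4-byte char #4 = F2 B8 A2 96.
Offset 11: leading byte 0xE0 = 11100000 → 3-byte char #5 = E0 B8 84.
Offset 14: leading byte 0xF0 = 11110000 → 4-byte char #6 = F0 9F 9A 84.
Offset 18: leading byte 0xDA = 11011010 → 2-byte char #7 = DA 92.
Offset 20: leading byte 0xF0 = 11110000 → 4-byte char #8 = F0 9C B1 B1.
Leading byte 0xF0 = 11110000 matches 11110xxx → 4-byte sequence.
Byte 1: 0xF0 = 11110000, payload 000 (3 bits).
Byte 2: 0x9C = 10011100 (10xxxxxx ✓), payload 011100.
Byte 3: 0xB1 = 10110001 (10xxxxxx ✓), payload 110001.
Byte 4: 0xB1 = 10110001 (10xxxxxx ✓), payload 110001.
Concatenate: 000011100110001110001 = 0x1CC71 (21 bits → U+1CC71).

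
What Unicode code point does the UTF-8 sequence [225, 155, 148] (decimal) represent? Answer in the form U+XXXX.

Leading byte 0xE1 = 11100001 matches 1110xxxx → 3-byte sequence.
Byte 1: 0xE1 = 11100001, payload 0001 (4 bits).
Byte 2: 0x9B = 10011011 (10xxxxxx ✓), payload 011011.
Byte 3: 0x94 = 10010100 (10xxxxxx ✓), payload 010100.
Concatenate: 0001011011010100 = 0x16D4 (16 bits → U+16D4).

U+16D4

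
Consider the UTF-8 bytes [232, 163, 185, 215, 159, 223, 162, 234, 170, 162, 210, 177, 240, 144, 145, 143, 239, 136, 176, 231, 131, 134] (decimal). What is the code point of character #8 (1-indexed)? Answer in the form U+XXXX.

U+70C6

Offset 0: leading byte 0xE8 = 11101000 → 3-byte char #1 = E8 A3 B9.
Offset 3: leading byte 0xD7 = 11010111 → 2-byte char #2 = D7 9F.
Offset 5: leading byte 0xDF = 11011111 → 2-byte char #3 = DF A2.
Offset 7: leading byte 0xEA = 11101010 → 3-byte char #4 = EA AA A2.
Offset 10: leading byte 0xD2 = 11010010 → 2-byte char #5 = D2 B1.
Offset 12: leading byte 0xF0 = 11110000 → 4-byte char #6 = F0 90 91 8F.
Offset 16: leading byte 0xEF = 11101111 → 3-byte char #7 = EF 88 B0.
Offset 19: leading byte 0xE7 = 11100111 → 3-byte char #8 = E7 83 86.
Leading byte 0xE7 = 11100111 matches 1110xxxx → 3-byte sequence.
Byte 1: 0xE7 = 11100111, payload 0111 (4 bits).
Byte 2: 0x83 = 10000011 (10xxxxxx ✓), payload 000011.
Byte 3: 0x86 = 10000110 (10xxxxxx ✓), payload 000110.
Concatenate: 0111000011000110 = 0x70C6 (16 bits → U+70C6).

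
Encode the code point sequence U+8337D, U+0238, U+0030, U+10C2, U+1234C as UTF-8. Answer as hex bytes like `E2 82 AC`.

U+8337D: 4-byte form → F2 83 8D BD.
U+0238: 2-byte form → C8 B8.
U+0030: 1-byte form → 30.
U+10C2: 3-byte form → E1 83 82.
U+1234C: 4-byte form → F0 92 8D 8C.
Concatenated (14 bytes): F2 83 8D BD C8 B8 30 E1 83 82 F0 92 8D 8C.

F2 83 8D BD C8 B8 30 E1 83 82 F0 92 8D 8C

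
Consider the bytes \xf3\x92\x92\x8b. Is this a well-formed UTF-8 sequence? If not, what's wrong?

valid

Leading byte 0xF3 = 11110011 → 4-byte form.
Continuation bytes 0x92=10010010, 0x92=10010010, 0x8B=10001011 all match 10xxxxxx.
Decoded value 0xD248B is ≥ 0x10000 (shortest form) and not a surrogate.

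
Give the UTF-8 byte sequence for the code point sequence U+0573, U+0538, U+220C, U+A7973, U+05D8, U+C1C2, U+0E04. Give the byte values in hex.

U+0573: 2-byte form → D5 B3.
U+0538: 2-byte form → D4 B8.
U+220C: 3-byte form → E2 88 8C.
U+A7973: 4-byte form → F2 A7 A5 B3.
U+05D8: 2-byte form → D7 98.
U+C1C2: 3-byte form → EC 87 82.
U+0E04: 3-byte form → E0 B8 84.
Concatenated (19 bytes): D5 B3 D4 B8 E2 88 8C F2 A7 A5 B3 D7 98 EC 87 82 E0 B8 84.

D5 B3 D4 B8 E2 88 8C F2 A7 A5 B3 D7 98 EC 87 82 E0 B8 84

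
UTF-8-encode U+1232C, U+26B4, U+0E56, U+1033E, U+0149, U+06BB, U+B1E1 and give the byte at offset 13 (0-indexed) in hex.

U+1232C → 4-byte form F0 92 8C AC at offsets 0–3.
U+26B4 → 3-byte form E2 9A B4 at offsets 4–6.
U+0E56 → 3-byte form E0 B9 96 at offsets 7–9.
U+1033E → 4-byte form F0 90 8C BE at offsets 10–13.
Offset 13 falls in char 4's range; it's byte 4 of F0 90 8C BE = 0xBE.

0xBE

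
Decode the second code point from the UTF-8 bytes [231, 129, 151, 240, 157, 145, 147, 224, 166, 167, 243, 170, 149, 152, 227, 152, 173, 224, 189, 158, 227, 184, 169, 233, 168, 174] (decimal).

U+1D453

Offset 0: leading byte 0xE7 = 11100111 → 3-byte char #1 = E7 81 97.
Offset 3: leading byte 0xF0 = 11110000 → 4-byte char #2 = F0 9D 91 93.
Leading byte 0xF0 = 11110000 matches 11110xxx → 4-byte sequence.
Byte 1: 0xF0 = 11110000, payload 000 (3 bits).
Byte 2: 0x9D = 10011101 (10xxxxxx ✓), payload 011101.
Byte 3: 0x91 = 10010001 (10xxxxxx ✓), payload 010001.
Byte 4: 0x93 = 10010011 (10xxxxxx ✓), payload 010011.
Concatenate: 000011101010001010011 = 0x1D453 (21 bits → U+1D453).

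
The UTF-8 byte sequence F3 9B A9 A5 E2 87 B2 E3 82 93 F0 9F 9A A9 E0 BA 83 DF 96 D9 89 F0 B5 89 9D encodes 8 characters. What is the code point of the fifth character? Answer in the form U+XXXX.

Offset 0: leading byte 0xF3 = 11110011 → 4-byte char #1 = F3 9B A9 A5.
Offset 4: leading byte 0xE2 = 11100010 → 3-byte char #2 = E2 87 B2.
Offset 7: leading byte 0xE3 = 11100011 → 3-byte char #3 = E3 82 93.
Offset 10: leading byte 0xF0 = 11110000 → 4-byte char #4 = F0 9F 9A A9.
Offset 14: leading byte 0xE0 = 11100000 → 3-byte char #5 = E0 BA 83.
Leading byte 0xE0 = 11100000 matches 1110xxxx → 3-byte sequence.
Byte 1: 0xE0 = 11100000, payload 0000 (4 bits).
Byte 2: 0xBA = 10111010 (10xxxxxx ✓), payload 111010.
Byte 3: 0x83 = 10000011 (10xxxxxx ✓), payload 000011.
Concatenate: 0000111010000011 = 0xE83 (16 bits → U+0E83).

U+0E83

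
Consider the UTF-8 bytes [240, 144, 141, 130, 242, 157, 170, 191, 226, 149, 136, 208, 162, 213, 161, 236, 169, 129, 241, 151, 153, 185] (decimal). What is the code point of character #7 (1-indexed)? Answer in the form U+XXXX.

U+57679

Offset 0: leading byte 0xF0 = 11110000 → 4-byte char #1 = F0 90 8D 82.
Offset 4: leading byte 0xF2 = 11110010 → 4-byte char #2 = F2 9D AA BF.
Offset 8: leading byte 0xE2 = 11100010 → 3-byte char #3 = E2 95 88.
Offset 11: leading byte 0xD0 = 11010000 → 2-byte char #4 = D0 A2.
Offset 13: leading byte 0xD5 = 11010101 → 2-byte char #5 = D5 A1.
Offset 15: leading byte 0xEC = 11101100 → 3-byte char #6 = EC A9 81.
Offset 18: leading byte 0xF1 = 11110001 → 4-byte char #7 = F1 97 99 B9.
Leading byte 0xF1 = 11110001 matches 11110xxx → 4-byte sequence.
Byte 1: 0xF1 = 11110001, payload 001 (3 bits).
Byte 2: 0x97 = 10010111 (10xxxxxx ✓), payload 010111.
Byte 3: 0x99 = 10011001 (10xxxxxx ✓), payload 011001.
Byte 4: 0xB9 = 10111001 (10xxxxxx ✓), payload 111001.
Concatenate: 001010111011001111001 = 0x57679 (21 bits → U+57679).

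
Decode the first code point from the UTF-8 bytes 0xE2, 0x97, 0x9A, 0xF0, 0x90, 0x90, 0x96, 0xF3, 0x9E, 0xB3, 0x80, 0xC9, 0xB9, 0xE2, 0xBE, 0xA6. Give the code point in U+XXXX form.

Offset 0: leading byte 0xE2 = 11100010 → 3-byte char #1 = E2 97 9A.
Leading byte 0xE2 = 11100010 matches 1110xxxx → 3-byte sequence.
Byte 1: 0xE2 = 11100010, payload 0010 (4 bits).
Byte 2: 0x97 = 10010111 (10xxxxxx ✓), payload 010111.
Byte 3: 0x9A = 10011010 (10xxxxxx ✓), payload 011010.
Concatenate: 0010010111011010 = 0x25DA (16 bits → U+25DA).

U+25DA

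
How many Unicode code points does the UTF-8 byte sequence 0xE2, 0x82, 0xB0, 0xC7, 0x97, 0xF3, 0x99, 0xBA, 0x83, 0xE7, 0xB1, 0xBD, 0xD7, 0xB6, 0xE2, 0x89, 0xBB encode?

Byte at offset 0: 0xE2 = 11100010 → 3-byte char (#1). Advance 3.
Byte at offset 3: 0xC7 = 11000111 → 2-byte char (#2). Advance 2.
Byte at offset 5: 0xF3 = 11110011 → 4-byte char (#3). Advance 4.
Byte at offset 9: 0xE7 = 11100111 → 3-byte char (#4). Advance 3.
Byte at offset 12: 0xD7 = 11010111 → 2-byte char (#5). Advance 2.
Byte at offset 14: 0xE2 = 11100010 → 3-byte char (#6). Advance 3.
Reached end at offset 17 after 6 code points.

6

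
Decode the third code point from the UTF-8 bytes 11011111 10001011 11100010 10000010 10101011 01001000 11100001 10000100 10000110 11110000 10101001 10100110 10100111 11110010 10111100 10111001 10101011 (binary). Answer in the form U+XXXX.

Offset 0: leading byte 0xDF = 11011111 → 2-byte char #1 = DF 8B.
Offset 2: leading byte 0xE2 = 11100010 → 3-byte char #2 = E2 82 AB.
Offset 5: leading byte 0x48 = 01001000 → 1-byte char #3 = 48.
Leading byte 0x48 = 01001000 matches 0xxxxxxx → 1-byte sequence.
Byte 1: 0x48 = 01001000, payload 1001000 (7 bits).
Concatenate: 1001000 = 0x48 (7 bits → U+0048).

U+0048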